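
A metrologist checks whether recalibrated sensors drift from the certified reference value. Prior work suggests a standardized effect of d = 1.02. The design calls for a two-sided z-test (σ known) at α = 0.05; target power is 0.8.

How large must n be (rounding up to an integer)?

Set Φ(δ − 1.960) = 0.8; then δ − 1.960 = Φ⁻¹(0.8) = 0.842, giving δ = 2.802.
(For δ > 0 the lower-tail rejection region contributes negligibly to power, so the one-term inversion is standard.)
δ = d·√n ⇒ n = (δ/d)² = (2.802 / 1.02)² = 7.54.
Round up to the next whole unit.

n = 8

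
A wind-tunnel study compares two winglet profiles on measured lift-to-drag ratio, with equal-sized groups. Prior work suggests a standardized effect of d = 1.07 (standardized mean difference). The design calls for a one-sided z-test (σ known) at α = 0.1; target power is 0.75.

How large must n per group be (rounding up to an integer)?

For power 0.75 need Φ(δ − z_{0.1}) = 0.75, so δ = z_{0.1} + z_{0.25} = 1.282 + 0.674 = 1.956.
δ = d·√(n/2) ⇒ n = 2(δ/d)² = 2 × (1.956 / 1.07)² = 6.68.
Round up to the next whole unit.

n = 7 per group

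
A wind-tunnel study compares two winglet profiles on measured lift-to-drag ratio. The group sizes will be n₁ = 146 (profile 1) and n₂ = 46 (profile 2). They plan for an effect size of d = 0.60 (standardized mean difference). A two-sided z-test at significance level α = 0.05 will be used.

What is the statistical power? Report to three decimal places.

Noncentrality parameter: δ = d / √(1/n₁ + 1/n₂) = 0.60 / √(1/146 + 1/46) = 3.5486
Two-sided α = 0.05 → critical value z_{0.025} = 1.960.
Power = Φ(δ − 1.960) + Φ(−δ − 1.960) = Φ(1.589) + Φ(-5.509) = 0.9439 + 0.0000 = 0.9439.

Power ≈ 0.944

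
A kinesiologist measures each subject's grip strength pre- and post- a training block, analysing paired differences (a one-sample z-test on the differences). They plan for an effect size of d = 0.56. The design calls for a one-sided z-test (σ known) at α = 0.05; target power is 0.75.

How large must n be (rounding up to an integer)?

For power 0.75 need Φ(δ − z_{0.05}) = 0.75, so δ = z_{0.05} + z_{0.25} = 1.645 + 0.674 = 2.319.
δ = d·√n ⇒ n = (δ/d)² = (2.319 / 0.56)² = 17.15.
Round up to the next whole unit.

n = 18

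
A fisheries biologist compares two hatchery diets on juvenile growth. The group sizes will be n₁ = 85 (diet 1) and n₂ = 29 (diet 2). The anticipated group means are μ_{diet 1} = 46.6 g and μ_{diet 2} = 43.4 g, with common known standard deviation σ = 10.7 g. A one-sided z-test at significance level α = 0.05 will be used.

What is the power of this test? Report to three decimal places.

Standardized effect: d = |μ_{diet 1} − μ_{diet 2}| / σ = |46.6 − 43.4| / 10.7 = 0.2991
Noncentrality parameter: δ = d / √(1/n₁ + 1/n₂) = 0.2991 / √(1/85 + 1/29) = 1.3907
Critical value for a one-sided test at α = 0.05: z_α = 1.645.
Power = P(Z > 1.645 − δ) = Φ(-0.254) = 0.3997.

Power ≈ 0.400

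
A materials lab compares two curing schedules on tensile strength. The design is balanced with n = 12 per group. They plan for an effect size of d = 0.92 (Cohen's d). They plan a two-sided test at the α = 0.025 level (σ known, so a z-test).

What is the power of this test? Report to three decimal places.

Power ≈ 0.505

Noncentrality parameter: δ = d·√(n/2) = 0.92 × √(12/2) = 2.2535
Critical value for a two-sided test at α = 0.025: z_{α/2} = 2.241.
Power = Φ(δ − 2.241) + Φ(−δ − 2.241) = Φ(0.012) + Φ(-4.495) = 0.5048 + 0.0000 = 0.5048.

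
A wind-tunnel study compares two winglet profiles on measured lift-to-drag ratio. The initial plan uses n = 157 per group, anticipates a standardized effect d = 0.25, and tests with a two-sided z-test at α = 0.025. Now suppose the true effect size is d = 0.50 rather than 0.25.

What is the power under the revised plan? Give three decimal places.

With d = 0.50: δ = d·√(n/2) = 0.50 × √(157/2) = 4.4300. Critical value z_{0.0125} = 2.241.
Revised power = Φ(δ − 2.241) + Φ(−δ − 2.241) = Φ(2.189) + Φ(-6.671) = 0.9857 + 0.0000 = 0.9857.

Power ≈ 0.986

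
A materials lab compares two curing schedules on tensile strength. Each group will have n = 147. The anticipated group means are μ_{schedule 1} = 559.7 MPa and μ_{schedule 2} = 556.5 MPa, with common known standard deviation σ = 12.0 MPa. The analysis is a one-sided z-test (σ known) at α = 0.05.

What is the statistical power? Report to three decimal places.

Standardized effect: d = |μ_{schedule 1} − μ_{schedule 2}| / σ = |559.7 − 556.5| / 12.0 = 0.2667
Noncentrality parameter: λ = d·√(n/2) = 0.2667 × √(147/2) = 2.2862
Critical value for a one-sided test at α = 0.05: z_α = 1.645.
Power = P(Z > 1.645 − λ) = Φ(0.641) = 0.7393.

Power ≈ 0.739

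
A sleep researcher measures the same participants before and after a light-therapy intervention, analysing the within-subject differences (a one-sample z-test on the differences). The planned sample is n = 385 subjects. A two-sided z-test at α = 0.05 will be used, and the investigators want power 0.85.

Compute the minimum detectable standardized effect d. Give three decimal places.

d ≈ 0.153

Required noncentrality: δ = z_{0.025} + z_{0.15} = 1.960 + 1.036 = 2.996.
(The second rejection-region term Φ(−δ − z_{α/2}) is negligible and dropped.)
δ = d·√n ⇒ d = δ/√n = 2.996/√385 = 0.1527.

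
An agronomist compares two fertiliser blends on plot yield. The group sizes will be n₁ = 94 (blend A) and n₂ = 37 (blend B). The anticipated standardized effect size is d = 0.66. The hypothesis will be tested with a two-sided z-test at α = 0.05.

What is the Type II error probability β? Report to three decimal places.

Noncentrality parameter: δ = d / √(1/n₁ + 1/n₂) = 0.66 / √(1/94 + 1/37) = 3.4007
Critical value for a two-sided test at α = 0.05: z_{α/2} = 1.960.
Power = Φ(δ − 1.960) + Φ(−δ − 1.960) = Φ(1.441) + Φ(-5.361) = 0.9252 + 0.0000 = 0.9252.
Type II error: β = 1 − power = 1 − 0.9252 = 0.0748.

β ≈ 0.075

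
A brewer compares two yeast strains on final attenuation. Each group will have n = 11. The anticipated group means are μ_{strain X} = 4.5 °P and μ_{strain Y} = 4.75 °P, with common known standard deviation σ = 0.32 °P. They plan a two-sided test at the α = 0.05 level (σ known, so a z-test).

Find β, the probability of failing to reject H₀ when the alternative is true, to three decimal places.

Standardized effect: d = |μ_{strain X} − μ_{strain Y}| / σ = |4.5 − 4.75| / 0.32 = 0.7812
Noncentrality parameter: δ = d·√(n/2) = 0.7812 × √(11/2) = 1.8322
Critical value for a two-sided test at α = 0.05: z_{α/2} = 1.960.
Power = Φ(δ − 1.960) + Φ(−δ − 1.960) = Φ(-0.128) + Φ(-3.792) = 0.4492 + 0.0001 = 0.4492.
Type II error: β = 1 − power = 1 − 0.4492 = 0.5508.

β ≈ 0.551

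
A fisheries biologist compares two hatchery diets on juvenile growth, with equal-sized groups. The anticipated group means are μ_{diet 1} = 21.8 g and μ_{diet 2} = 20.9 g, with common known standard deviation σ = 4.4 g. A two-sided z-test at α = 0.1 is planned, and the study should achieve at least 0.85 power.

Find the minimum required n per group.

Standardized effect: d = |μ_{diet 1} − μ_{diet 2}| / σ = |21.8 − 20.9| / 4.4 = 0.2045
For power 0.85 need Φ(δ − z_{0.05}) = 0.85, so δ = z_{0.05} + z_{0.15} = 1.645 + 1.036 = 2.681.
(The Φ(−δ − z_{α/2}) term is vanishingly small for δ > 0 and is dropped in the standard sample-size formula.)
δ = d·√(n/2) ⇒ n = 2(δ/d)² = 2 × (2.681 / 0.2045)² = 343.67.
Rounding up, n = 344 per group.

n = 344 per group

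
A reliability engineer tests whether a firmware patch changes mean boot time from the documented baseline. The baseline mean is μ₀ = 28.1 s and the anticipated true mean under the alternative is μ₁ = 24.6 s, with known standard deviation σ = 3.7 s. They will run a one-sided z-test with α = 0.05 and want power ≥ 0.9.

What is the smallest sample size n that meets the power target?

n = 10

Standardized effect: d = |μ₁ − μ₀| / σ = |24.6 − 28.1| / 3.7 = 0.9459
For power 0.9 need Φ(δ − z_{0.05}) = 0.9, so δ = z_{0.05} + z_{0.10} = 1.645 + 1.282 = 2.926.
δ = d·√n ⇒ n = (δ/d)² = (2.926 / 0.9459)² = 9.57.
Rounding up, n = 10.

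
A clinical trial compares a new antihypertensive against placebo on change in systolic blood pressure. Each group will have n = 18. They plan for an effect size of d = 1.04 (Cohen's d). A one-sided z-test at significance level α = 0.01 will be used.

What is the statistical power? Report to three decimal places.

Noncentrality parameter: δ = d·√(n/2) = 1.04 × √(18/2) = 3.1200
One-sided α = 0.01 → critical value z_{0.01} = 2.326.
Power = Φ(δ − 2.326) = Φ(0.794) = 0.7863.

Power ≈ 0.786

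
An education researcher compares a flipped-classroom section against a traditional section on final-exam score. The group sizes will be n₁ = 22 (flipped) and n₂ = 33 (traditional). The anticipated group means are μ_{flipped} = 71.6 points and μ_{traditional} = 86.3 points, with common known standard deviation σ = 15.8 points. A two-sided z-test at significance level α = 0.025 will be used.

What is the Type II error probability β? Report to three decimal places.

Standardized effect: d = |μ_{flipped} − μ_{traditional}| / σ = |71.6 − 86.3| / 15.8 = 0.9304
Noncentrality parameter: δ = d / √(1/n₁ + 1/n₂) = 0.9304 / √(1/22 + 1/33) = 3.3802
Critical value for a two-sided test at α = 0.025: z_{α/2} = 2.241.
Power = Φ(δ − 2.241) + Φ(−δ − 2.241) = Φ(1.139) + Φ(-5.622) = 0.8726 + 0.0000 = 0.8726.
Type II error: β = 1 − power = 1 − 0.8726 = 0.1274.

β ≈ 0.127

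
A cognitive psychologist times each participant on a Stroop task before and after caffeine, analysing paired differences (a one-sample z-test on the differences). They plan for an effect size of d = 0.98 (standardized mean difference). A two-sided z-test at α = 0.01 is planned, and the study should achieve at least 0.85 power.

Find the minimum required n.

n = 14

Set Φ(δ − 2.576) = 0.85; then δ − 2.576 = Φ⁻¹(0.85) = 1.036, giving δ = 3.612.
(The Φ(−δ − z_{α/2}) term is vanishingly small for δ > 0 and is dropped in the standard sample-size formula.)
δ = d·√n ⇒ n = (δ/d)² = (3.612 / 0.98)² = 13.59.
Round up to the next whole unit.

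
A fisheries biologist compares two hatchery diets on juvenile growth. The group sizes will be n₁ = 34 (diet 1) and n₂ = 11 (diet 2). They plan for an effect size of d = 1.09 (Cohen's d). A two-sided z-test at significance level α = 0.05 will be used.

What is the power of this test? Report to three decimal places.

Noncentrality parameter: λ = d / √(1/n₁ + 1/n₂) = 1.09 / √(1/34 + 1/11) = 3.1424
Two-sided α = 0.05 → critical value z_{0.025} = 1.960.
Power = Φ(λ − 1.960) + Φ(−λ − 1.960) = Φ(1.182) + Φ(-5.102) = 0.8815 + 0.0000 = 0.8815.

Power ≈ 0.881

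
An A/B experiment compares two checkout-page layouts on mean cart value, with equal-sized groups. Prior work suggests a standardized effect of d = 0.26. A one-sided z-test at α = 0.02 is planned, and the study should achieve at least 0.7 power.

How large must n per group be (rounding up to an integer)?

n = 197 per group

Set Φ(δ − 2.054) = 0.7; then δ − 2.054 = Φ⁻¹(0.7) = 0.524, giving δ = 2.578.
δ = d·√(n/2) ⇒ n = 2(δ/d)² = 2 × (2.578 / 0.26)² = 196.65.
Rounding up, n = 197 per group.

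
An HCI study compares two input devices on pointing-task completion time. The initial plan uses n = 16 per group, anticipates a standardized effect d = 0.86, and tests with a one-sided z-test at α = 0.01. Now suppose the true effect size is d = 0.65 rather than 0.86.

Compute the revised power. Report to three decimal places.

Power ≈ 0.313

With d = 0.65: δ = d·√(n/2) = 0.65 × √(16/2) = 1.8385. Critical value z_{0.01} = 2.326.
Revised power = P(Z > 2.326 − δ) = Φ(-0.488) = 0.3128.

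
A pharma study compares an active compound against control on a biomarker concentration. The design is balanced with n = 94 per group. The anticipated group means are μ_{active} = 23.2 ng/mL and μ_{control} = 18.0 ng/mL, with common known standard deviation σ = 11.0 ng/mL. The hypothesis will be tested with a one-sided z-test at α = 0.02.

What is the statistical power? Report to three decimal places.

Power ≈ 0.882

Standardized effect: d = |μ_{active} − μ_{control}| / σ = |23.2 − 18.0| / 11.0 = 0.4727
Noncentrality parameter: δ = d·√(n/2) = 0.4727 × √(94/2) = 3.2409
One-sided α = 0.02 → critical value z_{0.02} = 2.054.
Power = P(Z > 2.054 − δ) = Φ(1.187) = 0.8824.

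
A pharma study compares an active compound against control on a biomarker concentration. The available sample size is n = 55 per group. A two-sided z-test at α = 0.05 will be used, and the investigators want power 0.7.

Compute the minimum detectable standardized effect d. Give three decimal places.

d ≈ 0.474

Required noncentrality: δ = z_{0.025} + z_{0.30} = 1.960 + 0.524 = 2.484.
(Lower-tail contribution to power is negligible for δ > 0.)
δ = d·√(n/2) ⇒ d = δ/√(n/2) = 2.484/√(55/2) = 0.4737.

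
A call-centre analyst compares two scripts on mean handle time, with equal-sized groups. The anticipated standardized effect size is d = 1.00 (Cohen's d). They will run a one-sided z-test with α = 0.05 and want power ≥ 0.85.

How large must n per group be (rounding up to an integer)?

For power 0.85 need Φ(δ − z_{0.05}) = 0.85, so δ = z_{0.05} + z_{0.15} = 1.645 + 1.036 = 2.681.
δ = d·√(n/2) ⇒ n = 2(δ/d)² = 2 × (2.681 / 1.00)² = 14.38.
Rounding up, n = 15 per group.

n = 15 per group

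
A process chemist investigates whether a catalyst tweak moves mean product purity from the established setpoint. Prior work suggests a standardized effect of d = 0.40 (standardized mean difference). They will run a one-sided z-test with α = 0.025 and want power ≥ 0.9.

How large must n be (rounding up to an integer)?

Set Φ(δ − 1.960) = 0.9; then δ − 1.960 = Φ⁻¹(0.9) = 1.282, giving δ = 3.242.
δ = d·√n ⇒ n = (δ/d)² = (3.242 / 0.40)² = 65.67.
Round up to the next whole unit.

n = 66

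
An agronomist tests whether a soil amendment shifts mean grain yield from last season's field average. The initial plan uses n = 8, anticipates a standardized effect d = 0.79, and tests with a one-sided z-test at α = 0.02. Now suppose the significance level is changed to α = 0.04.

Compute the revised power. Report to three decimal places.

Power ≈ 0.686

δ = d·√n = 0.79 × √8 = 2.2345 (unchanged). New critical value: z_{0.04} = 1.751.
Revised power = P(Z > 1.751 − δ) = Φ(0.484) = 0.6857.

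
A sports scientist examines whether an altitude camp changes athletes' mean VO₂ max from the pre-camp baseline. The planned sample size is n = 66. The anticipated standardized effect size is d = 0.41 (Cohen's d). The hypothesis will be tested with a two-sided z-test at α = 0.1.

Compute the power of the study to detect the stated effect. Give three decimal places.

Power ≈ 0.954

Noncentrality parameter: δ = d·√n = 0.41 × √66 = 3.3309
Critical value for a two-sided test at α = 0.1: z_{α/2} = 1.645.
Power = Φ(δ − 1.645) + Φ(−δ − 1.645) = Φ(1.686) + Φ(-4.976) = 0.9541 + 0.0000 = 0.9541.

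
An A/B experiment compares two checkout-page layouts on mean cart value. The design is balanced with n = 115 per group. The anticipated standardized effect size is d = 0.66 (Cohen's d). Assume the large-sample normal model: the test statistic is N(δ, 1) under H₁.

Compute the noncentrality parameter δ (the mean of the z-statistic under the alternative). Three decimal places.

δ = d·√(n/2) = 0.66 × √(115/2) = 5.0047

δ ≈ 5.005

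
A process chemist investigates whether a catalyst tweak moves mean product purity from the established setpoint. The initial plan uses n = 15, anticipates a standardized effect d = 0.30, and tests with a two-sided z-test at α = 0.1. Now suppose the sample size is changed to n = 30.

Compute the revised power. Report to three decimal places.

With n = 30: δ = d·√n = 0.30 × √30 = 1.6432. Critical value z_{0.05} = 1.645.
Revised power = Φ(δ − 1.645) + Φ(−δ − 1.645) = Φ(-0.002) + Φ(-3.288) = 0.4993 + 0.0005 = 0.4998.

Power ≈ 0.500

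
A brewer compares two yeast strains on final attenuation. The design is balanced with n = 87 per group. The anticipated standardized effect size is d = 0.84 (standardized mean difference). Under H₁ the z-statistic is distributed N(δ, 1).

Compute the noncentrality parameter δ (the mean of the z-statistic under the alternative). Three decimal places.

δ ≈ 5.540

δ = d·√(n/2) = 0.84 × √(87/2) = 5.5402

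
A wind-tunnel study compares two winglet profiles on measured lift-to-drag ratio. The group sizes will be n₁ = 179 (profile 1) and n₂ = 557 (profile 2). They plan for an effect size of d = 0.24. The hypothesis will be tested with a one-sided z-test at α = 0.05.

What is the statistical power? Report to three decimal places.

Noncentrality parameter: δ = d / √(1/n₁ + 1/n₂) = 0.24 / √(1/179 + 1/557) = 2.7934
Critical value for a one-sided test at α = 0.05: z_α = 1.645.
Power = P(Z > 1.645 − δ) = Φ(1.149) = 0.8746.

Power ≈ 0.875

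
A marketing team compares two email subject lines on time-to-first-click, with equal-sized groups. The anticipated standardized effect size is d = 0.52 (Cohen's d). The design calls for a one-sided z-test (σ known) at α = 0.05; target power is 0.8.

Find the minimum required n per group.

n = 46 per group

For power 0.8 need Φ(δ − z_{0.05}) = 0.8, so δ = z_{0.05} + z_{0.20} = 1.645 + 0.842 = 2.486.
δ = d·√(n/2) ⇒ n = 2(δ/d)² = 2 × (2.486 / 0.52)² = 45.73.
Rounding up, n = 46 per group.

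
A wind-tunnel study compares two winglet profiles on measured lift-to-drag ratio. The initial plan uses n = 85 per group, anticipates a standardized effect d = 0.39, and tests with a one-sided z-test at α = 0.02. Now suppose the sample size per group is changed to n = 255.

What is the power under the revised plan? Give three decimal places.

Power ≈ 0.991

With n = 255 per group: δ = d·√(n/2) = 0.39 × √(255/2) = 4.4037. Critical value z_{0.02} = 2.054.
Revised power = Φ(δ − 2.054) = Φ(2.350) = 0.9906.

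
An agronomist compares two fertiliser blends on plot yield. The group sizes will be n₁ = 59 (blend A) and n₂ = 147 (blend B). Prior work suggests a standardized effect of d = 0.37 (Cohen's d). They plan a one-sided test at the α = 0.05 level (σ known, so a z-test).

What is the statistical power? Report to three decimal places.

Power ≈ 0.775

Noncentrality parameter: δ = d / √(1/n₁ + 1/n₂) = 0.37 / √(1/59 + 1/147) = 2.4008
One-sided α = 0.05 → critical value z_{0.05} = 1.645.
Power = P(Z > 1.645 − δ) = Φ(0.756) = 0.7752.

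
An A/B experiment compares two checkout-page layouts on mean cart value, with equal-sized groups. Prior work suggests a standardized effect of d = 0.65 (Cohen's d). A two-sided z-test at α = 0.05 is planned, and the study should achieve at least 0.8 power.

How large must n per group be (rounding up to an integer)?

Set Φ(δ − 1.960) = 0.8; then δ − 1.960 = Φ⁻¹(0.8) = 0.842, giving δ = 2.802.
(The Φ(−δ − z_{α/2}) term is vanishingly small for δ > 0 and is dropped in the standard sample-size formula.)
δ = d·√(n/2) ⇒ n = 2(δ/d)² = 2 × (2.802 / 0.65)² = 37.15.
Round up to the next whole unit.

n = 38 per group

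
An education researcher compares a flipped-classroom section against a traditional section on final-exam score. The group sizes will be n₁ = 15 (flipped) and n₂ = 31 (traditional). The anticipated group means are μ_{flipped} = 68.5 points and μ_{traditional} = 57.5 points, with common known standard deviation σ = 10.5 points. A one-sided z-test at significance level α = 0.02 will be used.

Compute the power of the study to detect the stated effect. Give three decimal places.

Standardized effect: d = |μ_{flipped} − μ_{traditional}| / σ = |68.5 − 57.5| / 10.5 = 1.0476
Noncentrality parameter: δ = d / √(1/n₁ + 1/n₂) = 1.0476 / √(1/15 + 1/31) = 3.3308
Critical value for a one-sided test at α = 0.02: z_α = 2.054.
Power = Φ(δ − 2.054) = Φ(1.277) = 0.8992.

Power ≈ 0.899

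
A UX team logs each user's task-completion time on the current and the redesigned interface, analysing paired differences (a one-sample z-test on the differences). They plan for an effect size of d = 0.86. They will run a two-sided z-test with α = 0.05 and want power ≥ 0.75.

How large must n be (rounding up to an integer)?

For power 0.75 need Φ(δ − z_{0.025}) = 0.75, so δ = z_{0.025} + z_{0.25} = 1.960 + 0.674 = 2.634.
(For δ > 0 the lower-tail rejection region contributes negligibly to power, so the one-term inversion is standard.)
δ = d·√n ⇒ n = (δ/d)² = (2.634 / 0.86)² = 9.38.
Round up to the next whole unit.

n = 10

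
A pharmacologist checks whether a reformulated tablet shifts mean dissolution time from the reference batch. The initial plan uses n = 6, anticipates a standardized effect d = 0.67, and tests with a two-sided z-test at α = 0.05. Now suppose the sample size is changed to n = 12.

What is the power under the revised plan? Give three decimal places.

Power ≈ 0.641

With n = 12: δ = d·√n = 0.67 × √12 = 2.3209. Critical value z_{0.025} = 1.960.
Revised power = Φ(δ − 1.960) + Φ(−δ − 1.960) = Φ(0.361) + Φ(-4.281) = 0.6409 + 0.0000 = 0.6410.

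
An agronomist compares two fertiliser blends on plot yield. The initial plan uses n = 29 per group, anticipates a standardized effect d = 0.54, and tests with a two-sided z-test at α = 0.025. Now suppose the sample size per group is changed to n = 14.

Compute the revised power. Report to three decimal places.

With n = 14 per group: δ = d·√(n/2) = 0.54 × √(14/2) = 1.4287. Critical value z_{0.0125} = 2.241.
Revised power = Φ(δ − 2.241) + Φ(−δ − 2.241) = Φ(-0.813) + Φ(-3.670) = 0.2082 + 0.0001 = 0.2083.

Power ≈ 0.208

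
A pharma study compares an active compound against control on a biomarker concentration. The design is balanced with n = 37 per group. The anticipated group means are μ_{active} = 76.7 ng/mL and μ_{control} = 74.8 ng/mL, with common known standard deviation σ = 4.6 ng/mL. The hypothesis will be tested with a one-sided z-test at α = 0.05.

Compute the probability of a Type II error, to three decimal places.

Standardized effect: d = |μ_{active} − μ_{control}| / σ = |76.7 − 74.8| / 4.6 = 0.4130
Noncentrality parameter: δ = d·√(n/2) = 0.4130 × √(37/2) = 1.7766
One-sided α = 0.05 → critical value z_{0.05} = 1.645.
Power = Φ(δ − 1.645) = Φ(0.132) = 0.5524.
Type II error: β = 1 − power = 1 − 0.5524 = 0.4476.

β ≈ 0.448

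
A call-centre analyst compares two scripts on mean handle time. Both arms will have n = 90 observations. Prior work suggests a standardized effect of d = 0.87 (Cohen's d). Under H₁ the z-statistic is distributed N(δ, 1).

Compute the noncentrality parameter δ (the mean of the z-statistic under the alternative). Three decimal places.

δ ≈ 5.836

δ = d·√(n/2) = 0.87 × √(90/2) = 5.8361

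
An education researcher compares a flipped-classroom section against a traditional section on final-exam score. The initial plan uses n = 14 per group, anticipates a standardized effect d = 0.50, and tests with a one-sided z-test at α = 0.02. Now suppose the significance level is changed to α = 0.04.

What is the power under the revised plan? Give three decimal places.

Power ≈ 0.334

δ = d·√(n/2) = 0.50 × √(14/2) = 1.3229 (unchanged). New critical value: z_{0.04} = 1.751.
Revised power = Φ(δ − 1.751) = Φ(-0.428) = 0.3344.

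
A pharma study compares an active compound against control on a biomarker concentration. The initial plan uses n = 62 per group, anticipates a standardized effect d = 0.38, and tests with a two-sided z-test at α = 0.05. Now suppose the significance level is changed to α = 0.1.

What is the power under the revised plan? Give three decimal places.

δ = d·√(n/2) = 0.38 × √(62/2) = 2.1158 (unchanged). New critical value: z_{0.05} = 1.645.
Revised power = Φ(δ − 1.645) + Φ(−δ − 1.645) = Φ(0.471) + Φ(-3.761) = 0.6811 + 0.0001 = 0.6812.

Power ≈ 0.681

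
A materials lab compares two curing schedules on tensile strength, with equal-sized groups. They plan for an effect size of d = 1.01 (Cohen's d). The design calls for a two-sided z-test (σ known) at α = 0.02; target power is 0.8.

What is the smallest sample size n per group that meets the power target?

n = 20 per group

Set Φ(δ − 2.326) = 0.8; then δ − 2.326 = Φ⁻¹(0.8) = 0.842, giving δ = 3.168.
(Ignoring the negligible lower-tail rejection probability gives the usual closed-form inversion.)
δ = d·√(n/2) ⇒ n = 2(δ/d)² = 2 × (3.168 / 1.01)² = 19.68.
Rounding up, n = 20 per group.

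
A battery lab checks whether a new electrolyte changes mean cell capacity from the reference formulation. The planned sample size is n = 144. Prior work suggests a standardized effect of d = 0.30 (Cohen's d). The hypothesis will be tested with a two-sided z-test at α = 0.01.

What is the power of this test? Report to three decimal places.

Power ≈ 0.847

Noncentrality parameter: δ = d·√n = 0.30 × √144 = 3.6000
Two-sided α = 0.01 → critical value z_{0.005} = 2.576.
Power = Φ(δ − 2.576) + Φ(−δ − 2.576) = Φ(1.024) + Φ(-6.176) = 0.8471 + 0.0000 = 0.8471.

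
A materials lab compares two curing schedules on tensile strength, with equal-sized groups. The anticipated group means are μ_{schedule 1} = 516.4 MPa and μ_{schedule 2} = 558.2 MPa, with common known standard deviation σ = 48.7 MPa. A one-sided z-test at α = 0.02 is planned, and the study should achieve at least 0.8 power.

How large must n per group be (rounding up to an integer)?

n = 23 per group

Standardized effect: d = |μ_{schedule 1} − μ_{schedule 2}| / σ = |516.4 − 558.2| / 48.7 = 0.8583
Set Φ(δ − 2.054) = 0.8; then δ − 2.054 = Φ⁻¹(0.8) = 0.842, giving δ = 2.895.
δ = d·√(n/2) ⇒ n = 2(δ/d)² = 2 × (2.895 / 0.8583)² = 22.76.
Round up to the next whole unit.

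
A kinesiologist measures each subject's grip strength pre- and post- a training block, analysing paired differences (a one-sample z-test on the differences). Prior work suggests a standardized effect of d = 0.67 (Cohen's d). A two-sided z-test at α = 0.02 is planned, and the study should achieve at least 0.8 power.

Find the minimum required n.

n = 23

Set Φ(δ − 2.326) = 0.8; then δ − 2.326 = Φ⁻¹(0.8) = 0.842, giving δ = 3.168.
(Ignoring the negligible lower-tail rejection probability gives the usual closed-form inversion.)
δ = d·√n ⇒ n = (δ/d)² = (3.168 / 0.67)² = 22.36.
Rounding up, n = 23.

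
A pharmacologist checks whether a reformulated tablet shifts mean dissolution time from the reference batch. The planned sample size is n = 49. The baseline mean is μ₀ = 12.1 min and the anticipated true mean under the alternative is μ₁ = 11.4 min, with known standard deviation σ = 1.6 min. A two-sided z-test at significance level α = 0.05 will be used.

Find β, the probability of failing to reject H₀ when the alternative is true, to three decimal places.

β ≈ 0.135

Standardized effect: d = |μ₁ − μ₀| / σ = |11.4 − 12.1| / 1.6 = 0.4375
Noncentrality parameter: δ = d·√n = 0.4375 × √49 = 3.0625
Two-sided α = 0.05 → critical value z_{0.025} = 1.960.
Power = Φ(δ − 1.960) + Φ(−δ − 1.960) = Φ(1.103) + Φ(-5.022) = 0.8649 + 0.0000 = 0.8649.
Type II error: β = 1 − power = 1 − 0.8649 = 0.1351.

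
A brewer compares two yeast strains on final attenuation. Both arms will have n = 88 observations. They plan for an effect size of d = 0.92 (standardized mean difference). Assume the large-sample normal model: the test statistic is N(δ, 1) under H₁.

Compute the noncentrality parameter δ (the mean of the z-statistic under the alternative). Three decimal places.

δ ≈ 6.103

The noncentrality parameter scales effect size by the design's sample-size factor: δ = d·√(n/2) = 0.92 × √(88/2) = 6.1026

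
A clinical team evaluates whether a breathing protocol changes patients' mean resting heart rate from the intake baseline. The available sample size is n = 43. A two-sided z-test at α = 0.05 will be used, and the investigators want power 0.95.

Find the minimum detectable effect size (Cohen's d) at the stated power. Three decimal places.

d ≈ 0.550

Need Φ(δ − 1.960) = 0.95, so δ = 1.960 + 1.645 = 3.605.
(The second rejection-region term Φ(−δ − z_{α/2}) is negligible and dropped.)
δ = d·√n ⇒ d = δ/√n = 3.605/√43 = 0.5497.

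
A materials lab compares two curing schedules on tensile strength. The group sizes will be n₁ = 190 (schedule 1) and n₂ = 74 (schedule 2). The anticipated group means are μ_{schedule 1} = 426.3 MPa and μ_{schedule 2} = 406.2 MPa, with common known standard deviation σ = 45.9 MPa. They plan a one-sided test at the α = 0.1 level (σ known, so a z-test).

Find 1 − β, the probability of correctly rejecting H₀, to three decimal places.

Standardized effect: d = |μ_{schedule 1} − μ_{schedule 2}| / σ = |426.3 − 406.2| / 45.9 = 0.4379
Noncentrality parameter: δ = d / √(1/n₁ + 1/n₂) = 0.4379 / √(1/190 + 1/74) = 3.1958
Critical value for a one-sided test at α = 0.1: z_α = 1.282.
Power = P(Z > 1.282 − δ) = Φ(1.914) = 0.9722.

Power ≈ 0.972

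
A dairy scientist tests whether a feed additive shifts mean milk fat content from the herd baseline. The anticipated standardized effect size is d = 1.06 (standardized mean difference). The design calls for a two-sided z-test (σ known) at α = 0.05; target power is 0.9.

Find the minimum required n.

n = 10

Set Φ(δ − 1.960) = 0.9; then δ − 1.960 = Φ⁻¹(0.9) = 1.282, giving δ = 3.242.
(For δ > 0 the lower-tail rejection region contributes negligibly to power, so the one-term inversion is standard.)
δ = d·√n ⇒ n = (δ/d)² = (3.242 / 1.06)² = 9.35.
Round up to the next whole unit.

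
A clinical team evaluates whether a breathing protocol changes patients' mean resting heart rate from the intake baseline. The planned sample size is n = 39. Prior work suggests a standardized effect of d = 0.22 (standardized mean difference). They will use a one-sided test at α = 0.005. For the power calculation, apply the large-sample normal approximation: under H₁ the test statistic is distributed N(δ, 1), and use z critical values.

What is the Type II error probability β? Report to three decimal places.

Noncentrality parameter: δ = d·√n = 0.22 × √39 = 1.3739
One-sided α = 0.005 → critical value z_{0.005} = 2.576.
Power = Φ(δ − 2.576) = Φ(-1.202) = 0.1147.
Type II error: β = 1 − power = 1 − 0.1147 = 0.8853.

β ≈ 0.885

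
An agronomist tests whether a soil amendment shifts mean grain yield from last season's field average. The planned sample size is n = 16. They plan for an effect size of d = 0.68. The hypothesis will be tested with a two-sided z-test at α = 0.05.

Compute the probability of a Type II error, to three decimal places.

β ≈ 0.224

Noncentrality parameter: δ = d·√n = 0.68 × √16 = 2.7200
Critical value for a two-sided test at α = 0.05: z_{α/2} = 1.960.
Power = Φ(δ − 1.960) + Φ(−δ − 1.960) = Φ(0.760) + Φ(-4.680) = 0.7764 + 0.0000 = 0.7764.
Type II error: β = 1 − power = 1 − 0.7764 = 0.2236.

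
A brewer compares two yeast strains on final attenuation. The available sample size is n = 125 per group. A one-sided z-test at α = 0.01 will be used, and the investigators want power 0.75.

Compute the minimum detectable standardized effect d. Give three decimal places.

Required noncentrality: δ = z_{0.01} + z_{0.25} = 2.326 + 0.674 = 3.001.
δ = d·√(n/2) ⇒ d = δ/√(n/2) = 3.001/√(125/2) = 0.3796.

d ≈ 0.380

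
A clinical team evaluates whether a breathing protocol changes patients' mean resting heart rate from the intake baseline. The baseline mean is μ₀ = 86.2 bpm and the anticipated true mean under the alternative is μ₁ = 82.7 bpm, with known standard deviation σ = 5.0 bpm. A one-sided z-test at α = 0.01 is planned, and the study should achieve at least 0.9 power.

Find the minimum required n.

Standardized effect: d = |μ₁ − μ₀| / σ = |82.7 − 86.2| / 5.0 = 0.7000
For power 0.9 need Φ(δ − z_{0.01}) = 0.9, so δ = z_{0.01} + z_{0.10} = 2.326 + 1.282 = 3.608.
δ = d·√n ⇒ n = (δ/d)² = (3.608 / 0.7000)² = 26.57.
Round up to the next whole unit.

n = 27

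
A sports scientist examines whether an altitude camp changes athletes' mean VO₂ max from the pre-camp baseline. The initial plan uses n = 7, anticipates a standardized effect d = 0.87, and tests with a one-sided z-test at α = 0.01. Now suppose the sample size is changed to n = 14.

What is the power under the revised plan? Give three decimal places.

Power ≈ 0.824

With n = 14: δ = d·√n = 0.87 × √14 = 3.2552. Critical value z_{0.01} = 2.326.
Revised power = Φ(δ − 2.326) = Φ(0.929) = 0.8235.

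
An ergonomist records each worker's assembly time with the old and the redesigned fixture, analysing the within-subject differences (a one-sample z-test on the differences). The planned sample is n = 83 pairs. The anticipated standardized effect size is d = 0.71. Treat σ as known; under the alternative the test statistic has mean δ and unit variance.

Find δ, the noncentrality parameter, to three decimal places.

δ ≈ 6.468

δ = d·√n = 0.71 × √83 = 6.4684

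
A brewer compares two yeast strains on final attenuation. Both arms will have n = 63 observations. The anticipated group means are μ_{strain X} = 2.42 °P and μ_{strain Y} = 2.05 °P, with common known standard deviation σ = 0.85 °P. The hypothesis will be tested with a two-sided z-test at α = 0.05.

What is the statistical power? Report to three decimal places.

Standardized effect: d = |μ_{strain X} − μ_{strain Y}| / σ = |2.42 − 2.05| / 0.85 = 0.4353
Noncentrality parameter: δ = d·√(n/2) = 0.4353 × √(63/2) = 2.4431
Critical value for a two-sided test at α = 0.05: z_{α/2} = 1.960.
Power = Φ(δ − 1.960) + Φ(−δ − 1.960) = Φ(0.483) + Φ(-4.403) = 0.6855 + 0.0000 = 0.6855.

Power ≈ 0.685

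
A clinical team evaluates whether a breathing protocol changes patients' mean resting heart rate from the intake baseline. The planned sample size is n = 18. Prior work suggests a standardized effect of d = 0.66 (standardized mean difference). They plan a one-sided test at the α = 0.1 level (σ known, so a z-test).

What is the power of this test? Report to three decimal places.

Noncentrality parameter: δ = d·√n = 0.66 × √18 = 2.8001
One-sided α = 0.1 → critical value z_{0.1} = 1.282.
Power = Φ(δ − 1.282) = Φ(1.519) = 0.9356.

Power ≈ 0.936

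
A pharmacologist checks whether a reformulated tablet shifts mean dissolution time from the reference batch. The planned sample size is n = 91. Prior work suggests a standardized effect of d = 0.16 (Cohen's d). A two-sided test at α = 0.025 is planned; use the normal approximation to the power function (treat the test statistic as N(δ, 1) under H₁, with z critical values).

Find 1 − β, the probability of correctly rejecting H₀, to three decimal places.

Power ≈ 0.237

Noncentrality parameter: δ = d·√n = 0.16 × √91 = 1.5263
Two-sided α = 0.025 → critical value z_{0.0125} = 2.241.
Power = Φ(δ − 2.241) + Φ(−δ − 2.241) = Φ(-0.715) + Φ(-3.768) = 0.2373 + 0.0001 = 0.2374.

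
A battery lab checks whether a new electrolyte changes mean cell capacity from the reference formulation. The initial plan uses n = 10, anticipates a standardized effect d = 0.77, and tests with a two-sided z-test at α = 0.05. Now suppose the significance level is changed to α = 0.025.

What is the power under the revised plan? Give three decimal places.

Power ≈ 0.577

δ = d·√n = 0.77 × √10 = 2.4350 (unchanged). New critical value: z_{0.0125} = 2.241.
Revised power = Φ(δ − 2.241) + Φ(−δ − 2.241) = Φ(0.194) + Φ(-4.676) = 0.5767 + 0.0000 = 0.5767.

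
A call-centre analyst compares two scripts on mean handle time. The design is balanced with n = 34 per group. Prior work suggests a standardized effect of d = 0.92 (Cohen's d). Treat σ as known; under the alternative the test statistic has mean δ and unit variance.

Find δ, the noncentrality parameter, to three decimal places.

The noncentrality parameter scales effect size by the design's sample-size factor: δ = d·√(n/2) = 0.92 × √(34/2) = 3.7933

δ ≈ 3.793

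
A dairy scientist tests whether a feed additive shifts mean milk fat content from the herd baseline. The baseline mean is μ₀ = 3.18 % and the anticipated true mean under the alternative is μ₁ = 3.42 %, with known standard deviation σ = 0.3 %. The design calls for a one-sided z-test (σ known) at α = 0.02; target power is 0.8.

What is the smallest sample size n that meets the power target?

n = 14

Standardized effect: d = |μ₁ − μ₀| / σ = |3.42 − 3.18| / 0.3 = 0.8000
For power 0.8 need Φ(δ − z_{0.02}) = 0.8, so δ = z_{0.02} + z_{0.20} = 2.054 + 0.842 = 2.895.
δ = d·√n ⇒ n = (δ/d)² = (2.895 / 0.8000)² = 13.10.
Rounding up, n = 14.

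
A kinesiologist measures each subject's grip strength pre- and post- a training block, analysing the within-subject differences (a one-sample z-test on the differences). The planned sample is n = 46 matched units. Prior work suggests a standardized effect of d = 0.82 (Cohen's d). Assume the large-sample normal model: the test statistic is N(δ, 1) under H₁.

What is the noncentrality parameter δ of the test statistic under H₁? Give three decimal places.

δ ≈ 5.562

δ = d·√n = 0.82 × √46 = 5.5615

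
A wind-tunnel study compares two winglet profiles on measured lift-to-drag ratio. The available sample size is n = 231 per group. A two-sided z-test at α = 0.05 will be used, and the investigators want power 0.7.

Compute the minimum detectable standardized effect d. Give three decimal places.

d ≈ 0.231

Need Φ(δ − 1.960) = 0.7, so δ = 1.960 + 0.524 = 2.484.
(The second rejection-region term Φ(−δ − z_{α/2}) is negligible and dropped.)
δ = d·√(n/2) ⇒ d = δ/√(n/2) = 2.484/√(231/2) = 0.2312.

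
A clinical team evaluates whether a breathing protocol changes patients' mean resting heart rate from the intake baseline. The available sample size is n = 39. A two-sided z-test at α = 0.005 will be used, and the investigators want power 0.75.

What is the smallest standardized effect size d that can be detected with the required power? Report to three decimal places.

Required noncentrality: δ = z_{0.0025} + z_{0.25} = 2.807 + 0.674 = 3.482.
(The second rejection-region term Φ(−δ − z_{α/2}) is negligible and dropped.)
δ = d·√n ⇒ d = δ/√n = 3.482/√39 = 0.5575.

d ≈ 0.557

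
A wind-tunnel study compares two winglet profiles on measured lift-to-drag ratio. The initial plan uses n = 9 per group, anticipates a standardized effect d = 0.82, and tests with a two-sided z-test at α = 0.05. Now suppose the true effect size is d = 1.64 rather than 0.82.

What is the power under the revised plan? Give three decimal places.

Power ≈ 0.936

With d = 1.64: δ = d·√(n/2) = 1.64 × √(9/2) = 3.4790. Critical value z_{0.025} = 1.960.
Revised power = Φ(δ − 1.960) + Φ(−δ − 1.960) = Φ(1.519) + Φ(-5.439) = 0.9356 + 0.0000 = 0.9356.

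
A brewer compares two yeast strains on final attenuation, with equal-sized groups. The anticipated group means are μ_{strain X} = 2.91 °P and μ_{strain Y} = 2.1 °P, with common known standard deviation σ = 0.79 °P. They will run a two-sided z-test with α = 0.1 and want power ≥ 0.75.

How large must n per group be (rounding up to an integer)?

Standardized effect: d = |μ_{strain X} − μ_{strain Y}| / σ = |2.91 − 2.1| / 0.79 = 1.0253
For power 0.75 need Φ(δ − z_{0.05}) = 0.75, so δ = z_{0.05} + z_{0.25} = 1.645 + 0.674 = 2.319.
(Ignoring the negligible lower-tail rejection probability gives the usual closed-form inversion.)
δ = d·√(n/2) ⇒ n = 2(δ/d)² = 2 × (2.319 / 1.0253)² = 10.23.
Round up to the next whole unit.

n = 11 per group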